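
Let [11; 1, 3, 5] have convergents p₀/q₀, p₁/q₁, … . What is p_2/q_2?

Using pₖ = aₖpₖ₋₁ + pₖ₋₂, qₖ = aₖqₖ₋₁ + qₖ₋₂ (with p₋₁=1, p₋₂=0, q₋₁=0, q₋₂=1):
  k=0: a=11, p=11, q=1
  k=1: a=1, p=12, q=1
  k=2: a=3, p=47, q=4

47/4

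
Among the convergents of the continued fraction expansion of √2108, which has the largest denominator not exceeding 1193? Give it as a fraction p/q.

48530/1057

√2108 = [45; 1, 10, 2, 22, 2, 10, 1, 90, …] (period length 8).
Convergents:
  p_0/q_0 = 45/1
  p_1/q_1 = 46/1
  p_2/q_2 = 505/11
  p_3/q_3 = 1056/23
  p_4/q_4 = 23737/517
  p_5/q_5 = 48530/1057
  p_6/q_6 = 509037/11087
q_5 = 1057 ≤ 1193 < 11087 = q_6, so the answer is 48530/1057.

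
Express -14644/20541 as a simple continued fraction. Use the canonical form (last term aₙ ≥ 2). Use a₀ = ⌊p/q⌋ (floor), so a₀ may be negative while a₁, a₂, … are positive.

-14644 = -1*20541 + 5897
20541 = 3*5897 + 2850
5897 = 2*2850 + 197
2850 = 14*197 + 92
197 = 2*92 + 13
92 = 7*13 + 1
13 = 13*1 + 0  (stop)
So -14644/20541 = [-1; 3, 2, 14, 2, 7, 13].

[-1; 3, 2, 14, 2, 7, 13]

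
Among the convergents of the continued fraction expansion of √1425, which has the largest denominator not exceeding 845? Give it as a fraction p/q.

11438/303

√1425 = [37; 1, 2, 1, 74, …] (period length 4).
Convergents:
  p_0/q_0 = 37/1
  p_1/q_1 = 38/1
  p_2/q_2 = 113/3
  p_3/q_3 = 151/4
  p_4/q_4 = 11287/299
  p_5/q_5 = 11438/303
  p_6/q_6 = 34163/905
q_5 = 303 ≤ 845 < 905 = q_6, so the answer is 11438/303.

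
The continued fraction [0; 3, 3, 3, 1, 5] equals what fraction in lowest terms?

Using pₖ = aₖpₖ₋₁ + pₖ₋₂ and qₖ = aₖqₖ₋₁ + qₖ₋₂:
  k=0: a=0, p=0, q=1
  k=1: a=3, p=1, q=3
  k=2: a=3, p=3, q=10
  k=3: a=3, p=10, q=33
  k=4: a=1, p=13, q=43
  k=5: a=5, p=75, q=248

75/248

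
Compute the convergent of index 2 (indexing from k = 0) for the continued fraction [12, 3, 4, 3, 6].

160/13

Using pₖ = aₖpₖ₋₁ + pₖ₋₂, qₖ = aₖqₖ₋₁ + qₖ₋₂ (with p₋₁=1, p₋₂=0, q₋₁=0, q₋₂=1):
  k=0: a=12, p=12, q=1
  k=1: a=3, p=37, q=3
  k=2: a=4, p=160, q=13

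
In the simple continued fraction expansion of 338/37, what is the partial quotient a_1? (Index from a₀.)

338 = 9·37 + 5   →  a_0 = 9
37 = 7·5 + 2   →  a_1 = 7

7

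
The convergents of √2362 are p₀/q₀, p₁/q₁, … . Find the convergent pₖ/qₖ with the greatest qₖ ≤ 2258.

70908/1459

√2362 = [48; 1, 1, 1, 1, 96, …] (period length 5).
Convergents:
  p_0/q_0 = 48/1
  p_1/q_1 = 49/1
  p_2/q_2 = 97/2
  p_3/q_3 = 146/3
  p_4/q_4 = 243/5
  p_5/q_5 = 23474/483
  p_6/q_6 = 23717/488
  p_7/q_7 = 47191/971
  p_8/q_8 = 70908/1459
  p_9/q_9 = 118099/2430
q_8 = 1459 ≤ 2258 < 2430 = q_9, so the answer is 70908/1459.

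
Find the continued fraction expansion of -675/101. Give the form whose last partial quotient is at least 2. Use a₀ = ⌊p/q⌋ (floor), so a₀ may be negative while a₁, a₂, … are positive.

-675 = -7·101 + 32
101 = 3·32 + 5
32 = 6·5 + 2
5 = 2·2 + 1
2 = 2·1 + 0  (stop)
So -675/101 = [-7; 3, 6, 2, 2].

[-7; 3, 6, 2, 2]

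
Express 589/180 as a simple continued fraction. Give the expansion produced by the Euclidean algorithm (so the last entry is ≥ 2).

[3; 3, 1, 2, 16]

589 = 3·180 + 49
180 = 3·49 + 33
49 = 1·33 + 16
33 = 2·16 + 1
16 = 16·1 + 0  (stop)
So 589/180 = [3; 3, 1, 2, 16].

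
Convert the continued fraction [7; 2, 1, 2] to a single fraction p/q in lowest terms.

Fold from the inside: start with 2/1.
  1 + 1/2 = 3/2
  2 + 2/3 = 8/3
  7 + 3/8 = 59/8

59/8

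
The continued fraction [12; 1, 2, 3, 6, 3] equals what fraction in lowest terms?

Using pₖ = aₖpₖ₋₁ + pₖ₋₂ and qₖ = aₖqₖ₋₁ + qₖ₋₂:
  k=0: a=12, p=12, q=1
  k=1: a=1, p=13, q=1
  k=2: a=2, p=38, q=3
  k=3: a=3, p=127, q=10
  k=4: a=6, p=800, q=63
  k=5: a=3, p=2527, q=199

2527/199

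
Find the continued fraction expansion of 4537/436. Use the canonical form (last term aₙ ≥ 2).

4537 = 10·436 + 177
436 = 2·177 + 82
177 = 2·82 + 13
82 = 6·13 + 4
13 = 3·4 + 1
4 = 4·1 + 0  (stop)
So 4537/436 = [10; 2, 2, 6, 3, 4].

[10; 2, 2, 6, 3, 4]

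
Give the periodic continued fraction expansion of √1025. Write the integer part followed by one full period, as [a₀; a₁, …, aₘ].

[32; 64]

a₀ = ⌊√1025⌋ = 32.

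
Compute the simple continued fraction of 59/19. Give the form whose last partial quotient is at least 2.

59 = 3*19 + 2
19 = 9*2 + 1
2 = 2*1 + 0  (stop)
So 59/19 = [3; 9, 2].

[3; 9, 2]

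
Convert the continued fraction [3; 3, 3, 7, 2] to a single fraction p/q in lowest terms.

515/156

Using pₖ = aₖpₖ₋₁ + pₖ₋₂ and qₖ = aₖqₖ₋₁ + qₖ₋₂:
  k=0: a=3, p=3, q=1
  k=1: a=3, p=10, q=3
  k=2: a=3, p=33, q=10
  k=3: a=7, p=241, q=73
  k=4: a=2, p=515, q=156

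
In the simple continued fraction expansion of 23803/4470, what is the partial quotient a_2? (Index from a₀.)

13

23803 = 5·4470 + 1453   →  a_0 = 5
4470 = 3·1453 + 111   →  a_1 = 3
1453 = 13·111 + 10   →  a_2 = 13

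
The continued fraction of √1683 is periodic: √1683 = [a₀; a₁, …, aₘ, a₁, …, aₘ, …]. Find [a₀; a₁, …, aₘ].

[41; 41, 82]

a₀ = ⌊√1683⌋ = 41.
With m₀=0, d₀=1 and mₖ₊₁ = dₖaₖ − mₖ, dₖ₊₁ = (n − mₖ₊₁²)/dₖ, aₖ₊₁ = ⌊(a₀+mₖ₊₁)/dₖ₊₁⌋:
  k=1: m=41, d=2, a=41
  k=2: m=41, d=1, a=82
d=1 and a=2a₀=82 at k=2, so the next step gives (m, d) = (41, 2) again — its k=1 value — and the period has length 2.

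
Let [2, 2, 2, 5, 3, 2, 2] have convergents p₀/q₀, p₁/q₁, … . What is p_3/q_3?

Using pₖ = aₖpₖ₋₁ + pₖ₋₂, qₖ = aₖqₖ₋₁ + qₖ₋₂ (with p₋₁=1, p₋₂=0, q₋₁=0, q₋₂=1):
  k=0: a=2, p=2, q=1
  k=1: a=2, p=5, q=2
  k=2: a=2, p=12, q=5
  k=3: a=5, p=65, q=27

65/27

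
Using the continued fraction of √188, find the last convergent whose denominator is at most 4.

41/3

√188 = [13; 1, 2, 2, 6, 2, 2, 1, 26, …] (period length 8).
Convergents:
  p_0/q_0 = 13/1
  p_1/q_1 = 14/1
  p_2/q_2 = 41/3
  p_3/q_3 = 96/7
q_2 = 3 ≤ 4 < 7 = q_3, so the answer is 41/3.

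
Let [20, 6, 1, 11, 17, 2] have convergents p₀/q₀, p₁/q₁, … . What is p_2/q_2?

141/7

Using pₖ = aₖpₖ₋₁ + pₖ₋₂, qₖ = aₖqₖ₋₁ + qₖ₋₂ (with p₋₁=1, p₋₂=0, q₋₁=0, q₋₂=1):
  k=0: a=20, p=20, q=1
  k=1: a=6, p=121, q=6
  k=2: a=1, p=141, q=7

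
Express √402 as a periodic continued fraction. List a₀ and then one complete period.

a₀ = ⌊√402⌋ = 20.

[20; 20, 40]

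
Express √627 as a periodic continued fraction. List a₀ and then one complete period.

a₀ = ⌊√627⌋ = 25.
With m₀=0, d₀=1 and mₖ₊₁ = dₖaₖ − mₖ, dₖ₊₁ = (n − mₖ₊₁²)/dₖ, aₖ₊₁ = ⌊(a₀+mₖ₊₁)/dₖ₊₁⌋:
  k=1: m=25, d=2, a=25
  k=2: m=25, d=1, a=50
d=1 and a=2a₀=50 at k=2, so the next step gives (m, d) = (25, 2) again — its k=1 value — and the period has length 2.

[25; 25, 50]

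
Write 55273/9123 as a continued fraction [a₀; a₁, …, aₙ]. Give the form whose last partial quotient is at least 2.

[6; 17, 19, 9, 3]

55273 = 6·9123 + 535
9123 = 17·535 + 28
535 = 19·28 + 3
28 = 9·3 + 1
3 = 3·1 + 0  (stop)
So 55273/9123 = [6; 17, 19, 9, 3].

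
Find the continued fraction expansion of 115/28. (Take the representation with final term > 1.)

115 = 4·28 + 3
28 = 9·3 + 1
3 = 3·1 + 0  (stop)
So 115/28 = [4; 9, 3].

[4; 9, 3]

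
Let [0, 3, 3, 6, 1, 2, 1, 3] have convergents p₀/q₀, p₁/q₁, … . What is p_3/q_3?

Using pₖ = aₖpₖ₋₁ + pₖ₋₂, qₖ = aₖqₖ₋₁ + qₖ₋₂ (with p₋₁=1, p₋₂=0, q₋₁=0, q₋₂=1):
  k=0: a=0, p=0, q=1
  k=1: a=3, p=1, q=3
  k=2: a=3, p=3, q=10
  k=3: a=6, p=19, q=63

19/63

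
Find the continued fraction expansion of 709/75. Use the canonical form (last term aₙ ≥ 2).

709 = 9·75 + 34
75 = 2·34 + 7
34 = 4·7 + 6
7 = 1·6 + 1
6 = 6·1 + 0  (stop)
So 709/75 = [9; 2, 4, 1, 6].

[9; 2, 4, 1, 6]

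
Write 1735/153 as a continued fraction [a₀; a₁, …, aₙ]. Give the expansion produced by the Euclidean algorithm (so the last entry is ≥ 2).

1735 = 11·153 + 52
153 = 2·52 + 49
52 = 1·49 + 3
49 = 16·3 + 1
3 = 3·1 + 0  (stop)
So 1735/153 = [11; 2, 1, 16, 3].

[11; 2, 1, 16, 3]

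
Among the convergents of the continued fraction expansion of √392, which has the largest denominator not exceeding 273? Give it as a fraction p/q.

3940/199

√392 = [19; 1, 3, 1, 38, …] (period length 4).
Convergents:
  p_0/q_0 = 19/1
  p_1/q_1 = 20/1
  p_2/q_2 = 79/4
  p_3/q_3 = 99/5
  p_4/q_4 = 3841/194
  p_5/q_5 = 3940/199
  p_6/q_6 = 15661/791
q_5 = 199 ≤ 273 < 791 = q_6, so the answer is 3940/199.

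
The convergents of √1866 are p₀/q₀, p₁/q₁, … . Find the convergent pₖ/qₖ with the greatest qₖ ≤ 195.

√1866 = [43; 5, 14, 5, 86, …] (period length 4).
Convergents:
  p_0/q_0 = 43/1
  p_1/q_1 = 216/5
  p_2/q_2 = 3067/71
  p_3/q_3 = 15551/360
q_2 = 71 ≤ 195 < 360 = q_3, so the answer is 3067/71.

3067/71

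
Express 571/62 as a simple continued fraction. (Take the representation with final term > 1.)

[9; 4, 1, 3, 3]

571 = 9×62 + 13
62 = 4×13 + 10
13 = 1×10 + 3
10 = 3×3 + 1
3 = 3×1 + 0  (stop)
So 571/62 = [9; 4, 1, 3, 3].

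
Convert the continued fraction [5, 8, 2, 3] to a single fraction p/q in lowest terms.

Fold from the inside: start with 3/1.
  2 + 1/3 = 7/3
  8 + 3/7 = 59/7
  5 + 7/59 = 302/59

302/59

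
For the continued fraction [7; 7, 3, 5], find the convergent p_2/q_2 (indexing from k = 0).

Using pₖ = aₖpₖ₋₁ + pₖ₋₂, qₖ = aₖqₖ₋₁ + qₖ₋₂ (with p₋₁=1, p₋₂=0, q₋₁=0, q₋₂=1):
  k=0: a=7, p=7, q=1
  k=1: a=7, p=50, q=7
  k=2: a=3, p=157, q=22

157/22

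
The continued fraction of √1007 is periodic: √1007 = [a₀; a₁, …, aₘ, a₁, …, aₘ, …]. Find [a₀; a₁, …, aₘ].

a₀ = ⌊√1007⌋ = 31.
With m₀=0, d₀=1 and mₖ₊₁ = dₖaₖ − mₖ, dₖ₊₁ = (n − mₖ₊₁²)/dₖ, aₖ₊₁ = ⌊(a₀+mₖ₊₁)/dₖ₊₁⌋:
  k=1: m=31, d=46, a=1
  k=2: m=15, d=17, a=2
  k=3: m=19, d=38, a=1
  k=4: m=19, d=17, a=2
  k=5: m=15, d=46, a=1
  k=6: m=31, d=1, a=62
d=1 and a=2a₀=62 at k=6, so the next step gives (m, d) = (31, 46) again — its k=1 value — and the period has length 6.

[31; 1, 2, 1, 2, 1, 62]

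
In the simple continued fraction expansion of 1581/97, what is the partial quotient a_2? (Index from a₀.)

1581 = 16·97 + 29   →  a_0 = 16
97 = 3·29 + 10   →  a_1 = 3
29 = 2·10 + 9   →  a_2 = 2

2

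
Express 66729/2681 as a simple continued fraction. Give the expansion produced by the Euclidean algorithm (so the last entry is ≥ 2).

[24; 1, 8, 17, 2, 2, 3]

66729 = 24×2681 + 2385
2681 = 1×2385 + 296
2385 = 8×296 + 17
296 = 17×17 + 7
17 = 2×7 + 3
7 = 2×3 + 1
3 = 3×1 + 0  (stop)
So 66729/2681 = [24; 1, 8, 17, 2, 2, 3].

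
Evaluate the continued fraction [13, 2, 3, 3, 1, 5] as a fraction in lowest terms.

2324/173

Using pₖ = aₖpₖ₋₁ + pₖ₋₂ and qₖ = aₖqₖ₋₁ + qₖ₋₂:
  k=0: a=13, p=13, q=1
  k=1: a=2, p=27, q=2
  k=2: a=3, p=94, q=7
  k=3: a=3, p=309, q=23
  k=4: a=1, p=403, q=30
  k=5: a=5, p=2324, q=173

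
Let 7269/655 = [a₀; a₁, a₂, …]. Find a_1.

7269 = 11·655 + 64   →  a_0 = 11
655 = 10·64 + 15   →  a_1 = 10

10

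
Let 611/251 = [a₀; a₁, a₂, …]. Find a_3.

611 = 2·251 + 109   →  a_0 = 2
251 = 2·109 + 33   →  a_1 = 2
109 = 3·33 + 10   →  a_2 = 3
33 = 3·10 + 3   →  a_3 = 3

3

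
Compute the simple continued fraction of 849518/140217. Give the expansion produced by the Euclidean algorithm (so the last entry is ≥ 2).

849518 = 6·140217 + 8216
140217 = 17·8216 + 545
8216 = 15·545 + 41
545 = 13·41 + 12
41 = 3·12 + 5
12 = 2·5 + 2
5 = 2·2 + 1
2 = 2·1 + 0  (stop)
So 849518/140217 = [6; 17, 15, 13, 3, 2, 2, 2].

[6; 17, 15, 13, 3, 2, 2, 2]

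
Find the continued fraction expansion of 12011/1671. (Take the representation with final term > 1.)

12011 = 7*1671 + 314
1671 = 5*314 + 101
314 = 3*101 + 11
101 = 9*11 + 2
11 = 5*2 + 1
2 = 2*1 + 0  (stop)
So 12011/1671 = [7; 5, 3, 9, 5, 2].

[7; 5, 3, 9, 5, 2]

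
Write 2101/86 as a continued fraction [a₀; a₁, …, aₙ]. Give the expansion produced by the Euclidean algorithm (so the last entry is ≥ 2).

2101 = 24×86 + 37
86 = 2×37 + 12
37 = 3×12 + 1
12 = 12×1 + 0  (stop)
So 2101/86 = [24; 2, 3, 12].

[24; 2, 3, 12]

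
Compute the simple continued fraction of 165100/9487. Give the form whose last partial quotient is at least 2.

[17; 2, 2, 14, 11, 1, 10]

165100 = 17*9487 + 3821
9487 = 2*3821 + 1845
3821 = 2*1845 + 131
1845 = 14*131 + 11
131 = 11*11 + 10
11 = 1*10 + 1
10 = 10*1 + 0  (stop)
So 165100/9487 = [17; 2, 2, 14, 11, 1, 10].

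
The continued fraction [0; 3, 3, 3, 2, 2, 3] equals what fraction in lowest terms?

Using pₖ = aₖpₖ₋₁ + pₖ₋₂ and qₖ = aₖqₖ₋₁ + qₖ₋₂:
  k=0: a=0, p=0, q=1
  k=1: a=3, p=1, q=3
  k=2: a=3, p=3, q=10
  k=3: a=3, p=10, q=33
  k=4: a=2, p=23, q=76
  k=5: a=2, p=56, q=185
  k=6: a=3, p=191, q=631

191/631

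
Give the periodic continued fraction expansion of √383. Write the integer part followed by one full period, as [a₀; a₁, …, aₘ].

[19; 1, 1, 3, 19, 3, 1, 1, 38]

a₀ = ⌊√383⌋ = 19.
With m₀=0, d₀=1 and mₖ₊₁ = dₖaₖ − mₖ, dₖ₊₁ = (n − mₖ₊₁²)/dₖ, aₖ₊₁ = ⌊(a₀+mₖ₊₁)/dₖ₊₁⌋:
  k=1: m=19, d=22, a=1
  k=2: m=3, d=17, a=1
  k=3: m=14, d=11, a=3
  k=4: m=19, d=2, a=19
  k=5: m=19, d=11, a=3
  k=6: m=14, d=17, a=1
  k=7: m=3, d=22, a=1
  k=8: m=19, d=1, a=38
d=1 and a=2a₀=38 at k=8, so the next step gives (m, d) = (19, 22) again — its k=1 value — and the period has length 8.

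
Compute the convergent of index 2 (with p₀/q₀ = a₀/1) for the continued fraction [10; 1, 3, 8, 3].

43/4

Using pₖ = aₖpₖ₋₁ + pₖ₋₂, qₖ = aₖqₖ₋₁ + qₖ₋₂ (with p₋₁=1, p₋₂=0, q₋₁=0, q₋₂=1):
  k=0: a=10, p=10, q=1
  k=1: a=1, p=11, q=1
  k=2: a=3, p=43, q=4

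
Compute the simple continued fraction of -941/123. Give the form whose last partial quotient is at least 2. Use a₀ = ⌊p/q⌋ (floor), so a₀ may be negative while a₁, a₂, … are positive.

-941 = -8*123 + 43
123 = 2*43 + 37
43 = 1*37 + 6
37 = 6*6 + 1
6 = 6*1 + 0  (stop)
So -941/123 = [-8; 2, 1, 6, 6].

[-8; 2, 1, 6, 6]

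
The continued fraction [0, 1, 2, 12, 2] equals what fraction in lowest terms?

Fold from the inside: start with 2/1.
  12 + 1/2 = 25/2
  2 + 2/25 = 52/25
  1 + 25/52 = 77/52
  0 + 52/77 = 52/77

52/77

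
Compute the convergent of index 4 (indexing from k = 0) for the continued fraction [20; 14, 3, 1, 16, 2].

Using pₖ = aₖpₖ₋₁ + pₖ₋₂, qₖ = aₖqₖ₋₁ + qₖ₋₂ (with p₋₁=1, p₋₂=0, q₋₁=0, q₋₂=1):
  k=0: a=20, p=20, q=1
  k=1: a=14, p=281, q=14
  k=2: a=3, p=863, q=43
  k=3: a=1, p=1144, q=57
  k=4: a=16, p=19167, q=955

19167/955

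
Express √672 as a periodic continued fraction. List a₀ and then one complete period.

a₀ = ⌊√672⌋ = 25.
With m₀=0, d₀=1 and mₖ₊₁ = dₖaₖ − mₖ, dₖ₊₁ = (n − mₖ₊₁²)/dₖ, aₖ₊₁ = ⌊(a₀+mₖ₊₁)/dₖ₊₁⌋:
  k=1: m=25, d=47, a=1
  k=2: m=22, d=4, a=11
  k=3: m=22, d=47, a=1
  k=4: m=25, d=1, a=50
d=1 and a=2a₀=50 at k=4, so the next step gives (m, d) = (25, 47) again — its k=1 value — and the period has length 4.

[25; 1, 11, 1, 50]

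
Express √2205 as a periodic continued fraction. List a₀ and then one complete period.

a₀ = ⌊√2205⌋ = 46.
With m₀=0, d₀=1 and mₖ₊₁ = dₖaₖ − mₖ, dₖ₊₁ = (n − mₖ₊₁²)/dₖ, aₖ₊₁ = ⌊(a₀+mₖ₊₁)/dₖ₊₁⌋:
  k=1: m=46, d=89, a=1
  k=2: m=43, d=4, a=22
  k=3: m=45, d=45, a=2
  k=4: m=45, d=4, a=22
  k=5: m=43, d=89, a=1
  k=6: m=46, d=1, a=92
d=1 and a=2a₀=92 at k=6, so the next step gives (m, d) = (46, 89) again — its k=1 value — and the period has length 6.

[46; 1, 22, 2, 22, 1, 92]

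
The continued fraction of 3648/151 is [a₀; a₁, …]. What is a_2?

3648 = 24·151 + 24   →  a_0 = 24
151 = 6·24 + 7   →  a_1 = 6
24 = 3·7 + 3   →  a_2 = 3

3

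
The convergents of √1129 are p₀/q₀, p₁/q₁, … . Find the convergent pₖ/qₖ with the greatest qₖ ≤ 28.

√1129 = [33; 1, 1, 1, 1, 66, …] (period length 5).
Convergents:
  p_0/q_0 = 33/1
  p_1/q_1 = 34/1
  p_2/q_2 = 67/2
  p_3/q_3 = 101/3
  p_4/q_4 = 168/5
  p_5/q_5 = 11189/333
q_4 = 5 ≤ 28 < 333 = q_5, so the answer is 168/5.

168/5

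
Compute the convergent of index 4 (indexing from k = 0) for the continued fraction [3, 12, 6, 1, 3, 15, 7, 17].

1011/328

Using pₖ = aₖpₖ₋₁ + pₖ₋₂, qₖ = aₖqₖ₋₁ + qₖ₋₂ (with p₋₁=1, p₋₂=0, q₋₁=0, q₋₂=1):
  k=0: a=3, p=3, q=1
  k=1: a=12, p=37, q=12
  k=2: a=6, p=225, q=73
  k=3: a=1, p=262, q=85
  k=4: a=3, p=1011, q=328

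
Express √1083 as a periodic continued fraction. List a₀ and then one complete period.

a₀ = ⌊√1083⌋ = 32.
With m₀=0, d₀=1 and mₖ₊₁ = dₖaₖ − mₖ, dₖ₊₁ = (n − mₖ₊₁²)/dₖ, aₖ₊₁ = ⌊(a₀+mₖ₊₁)/dₖ₊₁⌋:
  k=1: m=32, d=59, a=1
  k=2: m=27, d=6, a=9
  k=3: m=27, d=59, a=1
  k=4: m=32, d=1, a=64
d=1 and a=2a₀=64 at k=4, so the next step gives (m, d) = (32, 59) again — its k=1 value — and the period has length 4.

[32; 1, 9, 1, 64]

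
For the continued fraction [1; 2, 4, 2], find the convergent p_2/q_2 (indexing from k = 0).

13/9

Using pₖ = aₖpₖ₋₁ + pₖ₋₂, qₖ = aₖqₖ₋₁ + qₖ₋₂ (with p₋₁=1, p₋₂=0, q₋₁=0, q₋₂=1):
  k=0: a=1, p=1, q=1
  k=1: a=2, p=3, q=2
  k=2: a=4, p=13, q=9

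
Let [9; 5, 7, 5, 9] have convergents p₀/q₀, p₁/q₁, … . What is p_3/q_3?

1701/185

Using pₖ = aₖpₖ₋₁ + pₖ₋₂, qₖ = aₖqₖ₋₁ + qₖ₋₂ (with p₋₁=1, p₋₂=0, q₋₁=0, q₋₂=1):
  k=0: a=9, p=9, q=1
  k=1: a=5, p=46, q=5
  k=2: a=7, p=331, q=36
  k=3: a=5, p=1701, q=185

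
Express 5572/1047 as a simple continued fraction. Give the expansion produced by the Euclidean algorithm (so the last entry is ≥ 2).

5572 = 5*1047 + 337
1047 = 3*337 + 36
337 = 9*36 + 13
36 = 2*13 + 10
13 = 1*10 + 3
10 = 3*3 + 1
3 = 3*1 + 0  (stop)
So 5572/1047 = [5; 3, 9, 2, 1, 3, 3].

[5; 3, 9, 2, 1, 3, 3]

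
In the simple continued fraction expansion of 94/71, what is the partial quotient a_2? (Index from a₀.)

11

94 = 1·71 + 23   →  a_0 = 1
71 = 3·23 + 2   →  a_1 = 3
23 = 11·2 + 1   →  a_2 = 11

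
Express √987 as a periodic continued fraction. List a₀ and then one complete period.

a₀ = ⌊√987⌋ = 31.
With m₀=0, d₀=1 and mₖ₊₁ = dₖaₖ − mₖ, dₖ₊₁ = (n − mₖ₊₁²)/dₖ, aₖ₊₁ = ⌊(a₀+mₖ₊₁)/dₖ₊₁⌋:
  k=1: m=31, d=26, a=2
  k=2: m=21, d=21, a=2
  k=3: m=21, d=26, a=2
  k=4: m=31, d=1, a=62
d=1 and a=2a₀=62 at k=4, so the next step gives (m, d) = (31, 26) again — its k=1 value — and the period has length 4.

[31; 2, 2, 2, 62]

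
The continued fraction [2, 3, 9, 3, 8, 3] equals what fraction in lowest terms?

5245/2259

Fold from the inside: start with 3/1.
  8 + 1/3 = 25/3
  3 + 3/25 = 78/25
  9 + 25/78 = 727/78
  3 + 78/727 = 2259/727
  2 + 727/2259 = 5245/2259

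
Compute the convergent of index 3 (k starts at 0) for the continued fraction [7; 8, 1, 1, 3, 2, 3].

Using pₖ = aₖpₖ₋₁ + pₖ₋₂, qₖ = aₖqₖ₋₁ + qₖ₋₂ (with p₋₁=1, p₋₂=0, q₋₁=0, q₋₂=1):
  k=0: a=7, p=7, q=1
  k=1: a=8, p=57, q=8
  k=2: a=1, p=64, q=9
  k=3: a=1, p=121, q=17

121/17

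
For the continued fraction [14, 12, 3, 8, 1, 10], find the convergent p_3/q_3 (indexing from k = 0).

Using pₖ = aₖpₖ₋₁ + pₖ₋₂, qₖ = aₖqₖ₋₁ + qₖ₋₂ (with p₋₁=1, p₋₂=0, q₋₁=0, q₋₂=1):
  k=0: a=14, p=14, q=1
  k=1: a=12, p=169, q=12
  k=2: a=3, p=521, q=37
  k=3: a=8, p=4337, q=308

4337/308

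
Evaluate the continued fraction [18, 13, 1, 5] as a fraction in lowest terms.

1500/83

Fold from the inside: start with 5/1.
  1 + 1/5 = 6/5
  13 + 5/6 = 83/6
  18 + 6/83 = 1500/83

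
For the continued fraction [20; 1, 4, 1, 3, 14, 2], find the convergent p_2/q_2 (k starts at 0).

104/5

Using pₖ = aₖpₖ₋₁ + pₖ₋₂, qₖ = aₖqₖ₋₁ + qₖ₋₂ (with p₋₁=1, p₋₂=0, q₋₁=0, q₋₂=1):
  k=0: a=20, p=20, q=1
  k=1: a=1, p=21, q=1
  k=2: a=4, p=104, q=5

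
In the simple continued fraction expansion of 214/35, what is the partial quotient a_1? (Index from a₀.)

8

214 = 6·35 + 4   →  a_0 = 6
35 = 8·4 + 3   →  a_1 = 8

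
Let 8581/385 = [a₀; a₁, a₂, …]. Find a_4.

8581 = 22·385 + 111   →  a_0 = 22
385 = 3·111 + 52   →  a_1 = 3
111 = 2·52 + 7   →  a_2 = 2
52 = 7·7 + 3   →  a_3 = 7
7 = 2·3 + 1   →  a_4 = 2

2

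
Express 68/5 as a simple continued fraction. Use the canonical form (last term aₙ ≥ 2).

68 = 13·5 + 3
5 = 1·3 + 2
3 = 1·2 + 1
2 = 2·1 + 0  (stop)
So 68/5 = [13; 1, 1, 2].

[13; 1, 1, 2]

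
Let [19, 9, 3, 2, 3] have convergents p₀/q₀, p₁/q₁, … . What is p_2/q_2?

535/28

Using pₖ = aₖpₖ₋₁ + pₖ₋₂, qₖ = aₖqₖ₋₁ + qₖ₋₂ (with p₋₁=1, p₋₂=0, q₋₁=0, q₋₂=1):
  k=0: a=19, p=19, q=1
  k=1: a=9, p=172, q=9
  k=2: a=3, p=535, q=28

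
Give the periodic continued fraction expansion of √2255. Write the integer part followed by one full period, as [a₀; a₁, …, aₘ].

[47; 2, 18, 2, 94]

a₀ = ⌊√2255⌋ = 47.
With m₀=0, d₀=1 and mₖ₊₁ = dₖaₖ − mₖ, dₖ₊₁ = (n − mₖ₊₁²)/dₖ, aₖ₊₁ = ⌊(a₀+mₖ₊₁)/dₖ₊₁⌋:
  k=1: m=47, d=46, a=2
  k=2: m=45, d=5, a=18
  k=3: m=45, d=46, a=2
  k=4: m=47, d=1, a=94
d=1 and a=2a₀=94 at k=4, so the next step gives (m, d) = (47, 46) again — its k=1 value — and the period has length 4.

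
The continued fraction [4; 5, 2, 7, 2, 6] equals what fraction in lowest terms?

4735/1132

Fold from the inside: start with 6/1.
  2 + 1/6 = 13/6
  7 + 6/13 = 97/13
  2 + 13/97 = 207/97
  5 + 97/207 = 1132/207
  4 + 207/1132 = 4735/1132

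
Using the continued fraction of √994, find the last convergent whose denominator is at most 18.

√994 = [31; 1, 1, 8, 1, 1, 62, …] (period length 6).
Convergents:
  p_0/q_0 = 31/1
  p_1/q_1 = 32/1
  p_2/q_2 = 63/2
  p_3/q_3 = 536/17
  p_4/q_4 = 599/19
q_3 = 17 ≤ 18 < 19 = q_4, so the answer is 536/17.

536/17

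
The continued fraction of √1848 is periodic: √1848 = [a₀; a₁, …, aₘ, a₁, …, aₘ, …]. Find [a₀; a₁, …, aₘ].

a₀ = ⌊√1848⌋ = 42.
With m₀=0, d₀=1 and mₖ₊₁ = dₖaₖ − mₖ, dₖ₊₁ = (n − mₖ₊₁²)/dₖ, aₖ₊₁ = ⌊(a₀+mₖ₊₁)/dₖ₊₁⌋:
  k=1: m=42, d=84, a=1
  k=2: m=42, d=1, a=84
d=1 and a=2a₀=84 at k=2, so the next step gives (m, d) = (42, 84) again — its k=1 value — and the period has length 2.

[42; 1, 84]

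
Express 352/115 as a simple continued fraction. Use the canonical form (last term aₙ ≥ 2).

[3; 16, 2, 3]

352 = 3*115 + 7
115 = 16*7 + 3
7 = 2*3 + 1
3 = 3*1 + 0  (stop)
So 352/115 = [3; 16, 2, 3].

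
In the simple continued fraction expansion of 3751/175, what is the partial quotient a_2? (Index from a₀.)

3751 = 21·175 + 76   →  a_0 = 21
175 = 2·76 + 23   →  a_1 = 2
76 = 3·23 + 7   →  a_2 = 3

3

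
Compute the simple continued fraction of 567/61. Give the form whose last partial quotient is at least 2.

[9; 3, 2, 1, 1, 3]

567 = 9·61 + 18
61 = 3·18 + 7
18 = 2·7 + 4
7 = 1·4 + 3
4 = 1·3 + 1
3 = 3·1 + 0  (stop)
So 567/61 = [9; 3, 2, 1, 1, 3].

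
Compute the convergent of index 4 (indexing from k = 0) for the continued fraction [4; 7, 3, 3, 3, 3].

Using pₖ = aₖpₖ₋₁ + pₖ₋₂, qₖ = aₖqₖ₋₁ + qₖ₋₂ (with p₋₁=1, p₋₂=0, q₋₁=0, q₋₂=1):
  k=0: a=4, p=4, q=1
  k=1: a=7, p=29, q=7
  k=2: a=3, p=91, q=22
  k=3: a=3, p=302, q=73
  k=4: a=3, p=997, q=241

997/241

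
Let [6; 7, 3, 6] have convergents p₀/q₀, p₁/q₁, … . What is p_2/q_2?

135/22

Using pₖ = aₖpₖ₋₁ + pₖ₋₂, qₖ = aₖqₖ₋₁ + qₖ₋₂ (with p₋₁=1, p₋₂=0, q₋₁=0, q₋₂=1):
  k=0: a=6, p=6, q=1
  k=1: a=7, p=43, q=7
  k=2: a=3, p=135, q=22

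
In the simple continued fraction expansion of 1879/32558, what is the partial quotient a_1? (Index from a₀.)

1879 = 0·32558 + 1879   →  a_0 = 0
32558 = 17·1879 + 615   →  a_1 = 17

17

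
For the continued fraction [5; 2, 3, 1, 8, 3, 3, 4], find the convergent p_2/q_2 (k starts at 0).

38/7

Using pₖ = aₖpₖ₋₁ + pₖ₋₂, qₖ = aₖqₖ₋₁ + qₖ₋₂ (with p₋₁=1, p₋₂=0, q₋₁=0, q₋₂=1):
  k=0: a=5, p=5, q=1
  k=1: a=2, p=11, q=2
  k=2: a=3, p=38, q=7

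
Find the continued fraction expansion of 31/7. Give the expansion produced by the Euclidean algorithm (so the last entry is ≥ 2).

[4; 2, 3]

31 = 4·7 + 3
7 = 2·3 + 1
3 = 3·1 + 0  (stop)
So 31/7 = [4; 2, 3].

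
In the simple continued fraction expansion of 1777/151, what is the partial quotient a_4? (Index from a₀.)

1777 = 11·151 + 116   →  a_0 = 11
151 = 1·116 + 35   →  a_1 = 1
116 = 3·35 + 11   →  a_2 = 3
35 = 3·11 + 2   →  a_3 = 3
11 = 5·2 + 1   →  a_4 = 5

5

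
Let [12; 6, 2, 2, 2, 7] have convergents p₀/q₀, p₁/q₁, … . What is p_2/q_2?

Using pₖ = aₖpₖ₋₁ + pₖ₋₂, qₖ = aₖqₖ₋₁ + qₖ₋₂ (with p₋₁=1, p₋₂=0, q₋₁=0, q₋₂=1):
  k=0: a=12, p=12, q=1
  k=1: a=6, p=73, q=6
  k=2: a=2, p=158, q=13

158/13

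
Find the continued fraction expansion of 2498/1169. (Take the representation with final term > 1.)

2498 = 2*1169 + 160
1169 = 7*160 + 49
160 = 3*49 + 13
49 = 3*13 + 10
13 = 1*10 + 3
10 = 3*3 + 1
3 = 3*1 + 0  (stop)
So 2498/1169 = [2; 7, 3, 3, 1, 3, 3].

[2; 7, 3, 3, 1, 3, 3]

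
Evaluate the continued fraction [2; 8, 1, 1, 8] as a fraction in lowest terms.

307/145

Fold from the inside: start with 8/1.
  1 + 1/8 = 9/8
  1 + 8/9 = 17/9
  8 + 9/17 = 145/17
  2 + 17/145 = 307/145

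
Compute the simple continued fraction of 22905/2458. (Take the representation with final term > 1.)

[9; 3, 7, 5, 2, 4, 2]

22905 = 9·2458 + 783
2458 = 3·783 + 109
783 = 7·109 + 20
109 = 5·20 + 9
20 = 2·9 + 2
9 = 4·2 + 1
2 = 2·1 + 0  (stop)
So 22905/2458 = [9; 3, 7, 5, 2, 4, 2].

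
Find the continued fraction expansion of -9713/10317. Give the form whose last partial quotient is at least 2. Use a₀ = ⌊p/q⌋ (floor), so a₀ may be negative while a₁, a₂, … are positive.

-9713 = -1*10317 + 604
10317 = 17*604 + 49
604 = 12*49 + 16
49 = 3*16 + 1
16 = 16*1 + 0  (stop)
So -9713/10317 = [-1; 17, 12, 3, 16].

[-1; 17, 12, 3, 16]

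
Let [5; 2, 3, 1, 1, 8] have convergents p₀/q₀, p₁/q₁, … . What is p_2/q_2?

Using pₖ = aₖpₖ₋₁ + pₖ₋₂, qₖ = aₖqₖ₋₁ + qₖ₋₂ (with p₋₁=1, p₋₂=0, q₋₁=0, q₋₂=1):
  k=0: a=5, p=5, q=1
  k=1: a=2, p=11, q=2
  k=2: a=3, p=38, q=7

38/7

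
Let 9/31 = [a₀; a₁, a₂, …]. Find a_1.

9 = 0·31 + 9   →  a_0 = 0
31 = 3·9 + 4   →  a_1 = 3

3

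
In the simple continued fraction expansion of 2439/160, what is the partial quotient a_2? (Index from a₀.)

9

2439 = 15·160 + 39   →  a_0 = 15
160 = 4·39 + 4   →  a_1 = 4
39 = 9·4 + 3   →  a_2 = 9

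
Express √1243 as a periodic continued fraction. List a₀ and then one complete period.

a₀ = ⌊√1243⌋ = 35.

[35; 3, 1, 9, 3, 9, 1, 3, 70]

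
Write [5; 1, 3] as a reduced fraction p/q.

23/4

Using pₖ = aₖpₖ₋₁ + pₖ₋₂ and qₖ = aₖqₖ₋₁ + qₖ₋₂:
  k=0: a=5, p=5, q=1
  k=1: a=1, p=6, q=1
  k=2: a=3, p=23, q=4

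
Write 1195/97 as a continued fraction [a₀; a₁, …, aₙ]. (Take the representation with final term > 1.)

1195 = 12×97 + 31
97 = 3×31 + 4
31 = 7×4 + 3
4 = 1×3 + 1
3 = 3×1 + 0  (stop)
So 1195/97 = [12; 3, 7, 1, 3].

[12; 3, 7, 1, 3]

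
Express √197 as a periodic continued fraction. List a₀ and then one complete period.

[14; 28]

a₀ = ⌊√197⌋ = 14.
With m₀=0, d₀=1 and mₖ₊₁ = dₖaₖ − mₖ, dₖ₊₁ = (n − mₖ₊₁²)/dₖ, aₖ₊₁ = ⌊(a₀+mₖ₊₁)/dₖ₊₁⌋:
  k=1: m=14, d=1, a=28
d=1 and a=2a₀=28 at k=1, so the next step gives (m, d) = (14, 1) again — its k=1 value — and the period has length 1.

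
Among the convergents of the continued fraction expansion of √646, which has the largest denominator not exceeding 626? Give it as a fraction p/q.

15377/605

√646 = [25; 2, 2, 2, 50, …] (period length 4).
Convergents:
  p_0/q_0 = 25/1
  p_1/q_1 = 51/2
  p_2/q_2 = 127/5
  p_3/q_3 = 305/12
  p_4/q_4 = 15377/605
  p_5/q_5 = 31059/1222
q_4 = 605 ≤ 626 < 1222 = q_5, so the answer is 15377/605.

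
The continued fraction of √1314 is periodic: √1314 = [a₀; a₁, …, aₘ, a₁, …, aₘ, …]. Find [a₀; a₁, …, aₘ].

[36; 4, 72]

a₀ = ⌊√1314⌋ = 36.
With m₀=0, d₀=1 and mₖ₊₁ = dₖaₖ − mₖ, dₖ₊₁ = (n − mₖ₊₁²)/dₖ, aₖ₊₁ = ⌊(a₀+mₖ₊₁)/dₖ₊₁⌋:
  k=1: m=36, d=18, a=4
  k=2: m=36, d=1, a=72
d=1 and a=2a₀=72 at k=2, so the next step gives (m, d) = (36, 18) again — its k=1 value — and the period has length 2.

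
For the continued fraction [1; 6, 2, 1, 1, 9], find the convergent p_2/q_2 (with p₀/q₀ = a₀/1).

15/13

Using pₖ = aₖpₖ₋₁ + pₖ₋₂, qₖ = aₖqₖ₋₁ + qₖ₋₂ (with p₋₁=1, p₋₂=0, q₋₁=0, q₋₂=1):
  k=0: a=1, p=1, q=1
  k=1: a=6, p=7, q=6
  k=2: a=2, p=15, q=13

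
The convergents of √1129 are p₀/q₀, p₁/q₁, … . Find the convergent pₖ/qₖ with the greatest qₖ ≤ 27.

168/5

√1129 = [33; 1, 1, 1, 1, 66, …] (period length 5).
Convergents:
  p_0/q_0 = 33/1
  p_1/q_1 = 34/1
  p_2/q_2 = 67/2
  p_3/q_3 = 101/3
  p_4/q_4 = 168/5
  p_5/q_5 = 11189/333
q_4 = 5 ≤ 27 < 333 = q_5, so the answer is 168/5.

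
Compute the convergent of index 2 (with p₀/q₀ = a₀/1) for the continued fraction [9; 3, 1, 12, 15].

37/4

Using pₖ = aₖpₖ₋₁ + pₖ₋₂, qₖ = aₖqₖ₋₁ + qₖ₋₂ (with p₋₁=1, p₋₂=0, q₋₁=0, q₋₂=1):
  k=0: a=9, p=9, q=1
  k=1: a=3, p=28, q=3
  k=2: a=1, p=37, q=4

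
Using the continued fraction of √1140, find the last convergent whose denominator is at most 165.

2431/72

√1140 = [33; 1, 3, 4, 3, 1, 66, …] (period length 6).
Convergents:
  p_0/q_0 = 33/1
  p_1/q_1 = 34/1
  p_2/q_2 = 135/4
  p_3/q_3 = 574/17
  p_4/q_4 = 1857/55
  p_5/q_5 = 2431/72
  p_6/q_6 = 162303/4807
q_5 = 72 ≤ 165 < 4807 = q_6, so the answer is 2431/72.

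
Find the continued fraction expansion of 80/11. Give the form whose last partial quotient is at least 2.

[7; 3, 1, 2]

80 = 7*11 + 3
11 = 3*3 + 2
3 = 1*2 + 1
2 = 2*1 + 0  (stop)
So 80/11 = [7; 3, 1, 2].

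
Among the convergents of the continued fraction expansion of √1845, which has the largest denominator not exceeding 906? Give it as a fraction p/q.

37842/881

√1845 = [42; 1, 20, 2, 20, 1, 84, …] (period length 6).
Convergents:
  p_0/q_0 = 42/1
  p_1/q_1 = 43/1
  p_2/q_2 = 902/21
  p_3/q_3 = 1847/43
  p_4/q_4 = 37842/881
  p_5/q_5 = 39689/924
q_4 = 881 ≤ 906 < 924 = q_5, so the answer is 37842/881.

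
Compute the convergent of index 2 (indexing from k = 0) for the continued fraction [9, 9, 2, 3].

Using pₖ = aₖpₖ₋₁ + pₖ₋₂, qₖ = aₖqₖ₋₁ + qₖ₋₂ (with p₋₁=1, p₋₂=0, q₋₁=0, q₋₂=1):
  k=0: a=9, p=9, q=1
  k=1: a=9, p=82, q=9
  k=2: a=2, p=173, q=19

173/19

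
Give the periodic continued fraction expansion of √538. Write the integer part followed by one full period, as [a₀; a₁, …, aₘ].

[23; 5, 7, 1, 1, 7, 5, 46]

a₀ = ⌊√538⌋ = 23.
With m₀=0, d₀=1 and mₖ₊₁ = dₖaₖ − mₖ, dₖ₊₁ = (n − mₖ₊₁²)/dₖ, aₖ₊₁ = ⌊(a₀+mₖ₊₁)/dₖ₊₁⌋:
  k=1: m=23, d=9, a=5
  k=2: m=22, d=6, a=7
  k=3: m=20, d=23, a=1
  k=4: m=3, d=23, a=1
  k=5: m=20, d=6, a=7
  k=6: m=22, d=9, a=5
  k=7: m=23, d=1, a=46
d=1 and a=2a₀=46 at k=7, so the next step gives (m, d) = (23, 9) again — its k=1 value — and the period has length 7.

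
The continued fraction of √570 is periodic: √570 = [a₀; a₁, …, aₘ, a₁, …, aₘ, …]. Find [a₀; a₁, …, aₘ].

a₀ = ⌊√570⌋ = 23.

[23; 1, 6, 1, 46]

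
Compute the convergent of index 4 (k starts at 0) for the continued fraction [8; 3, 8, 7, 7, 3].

10575/1271

Using pₖ = aₖpₖ₋₁ + pₖ₋₂, qₖ = aₖqₖ₋₁ + qₖ₋₂ (with p₋₁=1, p₋₂=0, q₋₁=0, q₋₂=1):
  k=0: a=8, p=8, q=1
  k=1: a=3, p=25, q=3
  k=2: a=8, p=208, q=25
  k=3: a=7, p=1481, q=178
  k=4: a=7, p=10575, q=1271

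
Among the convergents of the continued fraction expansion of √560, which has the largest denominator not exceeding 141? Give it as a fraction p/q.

3313/140

√560 = [23; 1, 1, 1, 46, …] (period length 4).
Convergents:
  p_0/q_0 = 23/1
  p_1/q_1 = 24/1
  p_2/q_2 = 47/2
  p_3/q_3 = 71/3
  p_4/q_4 = 3313/140
  p_5/q_5 = 3384/143
q_4 = 140 ≤ 141 < 143 = q_5, so the answer is 3313/140.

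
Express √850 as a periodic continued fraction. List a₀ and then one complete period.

a₀ = ⌊√850⌋ = 29.
With m₀=0, d₀=1 and mₖ₊₁ = dₖaₖ − mₖ, dₖ₊₁ = (n − mₖ₊₁²)/dₖ, aₖ₊₁ = ⌊(a₀+mₖ₊₁)/dₖ₊₁⌋:
  k=1: m=29, d=9, a=6
  k=2: m=25, d=25, a=2
  k=3: m=25, d=9, a=6
  k=4: m=29, d=1, a=58
d=1 and a=2a₀=58 at k=4, so the next step gives (m, d) = (29, 9) again — its k=1 value — and the period has length 4.

[29; 6, 2, 6, 58]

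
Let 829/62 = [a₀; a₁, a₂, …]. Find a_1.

2

829 = 13·62 + 23   →  a_0 = 13
62 = 2·23 + 16   →  a_1 = 2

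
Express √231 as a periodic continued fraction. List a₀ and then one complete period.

a₀ = ⌊√231⌋ = 15.

[15; 5, 30]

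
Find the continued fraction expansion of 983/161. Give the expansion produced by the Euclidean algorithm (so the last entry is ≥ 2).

[6; 9, 2, 8]

983 = 6×161 + 17
161 = 9×17 + 8
17 = 2×8 + 1
8 = 8×1 + 0  (stop)
So 983/161 = [6; 9, 2, 8].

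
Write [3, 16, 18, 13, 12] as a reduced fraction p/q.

139533/45565

Fold from the inside: start with 12/1.
  13 + 1/12 = 157/12
  18 + 12/157 = 2838/157
  16 + 157/2838 = 45565/2838
  3 + 2838/45565 = 139533/45565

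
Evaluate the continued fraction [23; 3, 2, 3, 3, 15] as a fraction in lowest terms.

28159/1209

Fold from the inside: start with 15/1.
  3 + 1/15 = 46/15
  3 + 15/46 = 153/46
  2 + 46/153 = 352/153
  3 + 153/352 = 1209/352
  23 + 352/1209 = 28159/1209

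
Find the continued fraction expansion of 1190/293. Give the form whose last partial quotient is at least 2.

[4; 16, 3, 1, 1, 2]

1190 = 4*293 + 18
293 = 16*18 + 5
18 = 3*5 + 3
5 = 1*3 + 2
3 = 1*2 + 1
2 = 2*1 + 0  (stop)
So 1190/293 = [4; 16, 3, 1, 1, 2].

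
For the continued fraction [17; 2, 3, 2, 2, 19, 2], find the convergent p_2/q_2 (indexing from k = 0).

122/7

Using pₖ = aₖpₖ₋₁ + pₖ₋₂, qₖ = aₖqₖ₋₁ + qₖ₋₂ (with p₋₁=1, p₋₂=0, q₋₁=0, q₋₂=1):
  k=0: a=17, p=17, q=1
  k=1: a=2, p=35, q=2
  k=2: a=3, p=122, q=7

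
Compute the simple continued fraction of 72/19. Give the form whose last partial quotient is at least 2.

[3; 1, 3, 1, 3]

72 = 3*19 + 15
19 = 1*15 + 4
15 = 3*4 + 3
4 = 1*3 + 1
3 = 3*1 + 0  (stop)
So 72/19 = [3; 1, 3, 1, 3].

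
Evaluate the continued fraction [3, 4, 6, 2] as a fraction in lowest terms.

175/54

Fold from the inside: start with 2/1.
  6 + 1/2 = 13/2
  4 + 2/13 = 54/13
  3 + 13/54 = 175/54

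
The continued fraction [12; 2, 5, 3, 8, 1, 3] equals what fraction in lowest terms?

15808/1269

Using pₖ = aₖpₖ₋₁ + pₖ₋₂ and qₖ = aₖqₖ₋₁ + qₖ₋₂:
  k=0: a=12, p=12, q=1
  k=1: a=2, p=25, q=2
  k=2: a=5, p=137, q=11
  k=3: a=3, p=436, q=35
  k=4: a=8, p=3625, q=291
  k=5: a=1, p=4061, q=326
  k=6: a=3, p=15808, q=1269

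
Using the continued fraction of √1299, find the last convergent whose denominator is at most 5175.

62316/1729

√1299 = [36; 24, 72, …] (period length 2).
Convergents:
  p_0/q_0 = 36/1
  p_1/q_1 = 865/24
  p_2/q_2 = 62316/1729
  p_3/q_3 = 1496449/41520
q_2 = 1729 ≤ 5175 < 41520 = q_3, so the answer is 62316/1729.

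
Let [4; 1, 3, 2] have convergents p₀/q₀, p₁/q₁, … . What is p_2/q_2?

Using pₖ = aₖpₖ₋₁ + pₖ₋₂, qₖ = aₖqₖ₋₁ + qₖ₋₂ (with p₋₁=1, p₋₂=0, q₋₁=0, q₋₂=1):
  k=0: a=4, p=4, q=1
  k=1: a=1, p=5, q=1
  k=2: a=3, p=19, q=4

19/4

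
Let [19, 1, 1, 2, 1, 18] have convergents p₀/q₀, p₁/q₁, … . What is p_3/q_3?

98/5

Using pₖ = aₖpₖ₋₁ + pₖ₋₂, qₖ = aₖqₖ₋₁ + qₖ₋₂ (with p₋₁=1, p₋₂=0, q₋₁=0, q₋₂=1):
  k=0: a=19, p=19, q=1
  k=1: a=1, p=20, q=1
  k=2: a=1, p=39, q=2
  k=3: a=2, p=98, q=5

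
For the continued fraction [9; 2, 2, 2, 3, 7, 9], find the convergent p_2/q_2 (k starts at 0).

Using pₖ = aₖpₖ₋₁ + pₖ₋₂, qₖ = aₖqₖ₋₁ + qₖ₋₂ (with p₋₁=1, p₋₂=0, q₋₁=0, q₋₂=1):
  k=0: a=9, p=9, q=1
  k=1: a=2, p=19, q=2
  k=2: a=2, p=47, q=5

47/5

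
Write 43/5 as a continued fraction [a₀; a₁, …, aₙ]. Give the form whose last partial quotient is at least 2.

[8; 1, 1, 2]

43 = 8·5 + 3
5 = 1·3 + 2
3 = 1·2 + 1
2 = 2·1 + 0  (stop)
So 43/5 = [8; 1, 1, 2].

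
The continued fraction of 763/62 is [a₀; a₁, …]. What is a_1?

763 = 12·62 + 19   →  a_0 = 12
62 = 3·19 + 5   →  a_1 = 3

3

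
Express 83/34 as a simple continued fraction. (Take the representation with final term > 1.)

[2; 2, 3, 1, 3]

83 = 2×34 + 15
34 = 2×15 + 4
15 = 3×4 + 3
4 = 1×3 + 1
3 = 3×1 + 0  (stop)
So 83/34 = [2; 2, 3, 1, 3].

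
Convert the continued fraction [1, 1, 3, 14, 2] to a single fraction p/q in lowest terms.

207/118

Fold from the inside: start with 2/1.
  14 + 1/2 = 29/2
  3 + 2/29 = 89/29
  1 + 29/89 = 118/89
  1 + 89/118 = 207/118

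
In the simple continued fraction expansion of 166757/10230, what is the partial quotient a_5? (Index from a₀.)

166757 = 16·10230 + 3077   →  a_0 = 16
10230 = 3·3077 + 999   →  a_1 = 3
3077 = 3·999 + 80   →  a_2 = 3
999 = 12·80 + 39   →  a_3 = 12
80 = 2·39 + 2   →  a_4 = 2
39 = 19·2 + 1   →  a_5 = 19

19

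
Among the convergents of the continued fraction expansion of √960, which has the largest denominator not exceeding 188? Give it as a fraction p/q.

1921/62

√960 = [30; 1, 60, …] (period length 2).
Convergents:
  p_0/q_0 = 30/1
  p_1/q_1 = 31/1
  p_2/q_2 = 1890/61
  p_3/q_3 = 1921/62
  p_4/q_4 = 117150/3781
q_3 = 62 ≤ 188 < 3781 = q_4, so the answer is 1921/62.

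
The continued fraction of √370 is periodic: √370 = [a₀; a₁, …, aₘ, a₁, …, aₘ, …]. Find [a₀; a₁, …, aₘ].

a₀ = ⌊√370⌋ = 19.
With m₀=0, d₀=1 and mₖ₊₁ = dₖaₖ − mₖ, dₖ₊₁ = (n − mₖ₊₁²)/dₖ, aₖ₊₁ = ⌊(a₀+mₖ₊₁)/dₖ₊₁⌋:
  k=1: m=19, d=9, a=4
  k=2: m=17, d=9, a=4
  k=3: m=19, d=1, a=38
d=1 and a=2a₀=38 at k=3, so the next step gives (m, d) = (19, 9) again — its k=1 value — and the period has length 3.

[19; 4, 4, 38]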